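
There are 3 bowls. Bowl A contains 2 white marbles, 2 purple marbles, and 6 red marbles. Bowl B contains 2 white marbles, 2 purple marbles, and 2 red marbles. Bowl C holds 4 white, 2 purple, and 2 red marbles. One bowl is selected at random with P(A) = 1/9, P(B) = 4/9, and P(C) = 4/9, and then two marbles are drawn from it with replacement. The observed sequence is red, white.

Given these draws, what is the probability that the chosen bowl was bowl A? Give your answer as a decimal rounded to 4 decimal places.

Under each hypothesis, the probability of the observed sequence is: P(data | bowl A) = (6/10)(2/10) = 0.12; P(data | bowl B) = (2/6)(2/6) = 0.11111; P(data | bowl C) = (2/8)(4/8) = 0.125.
Weighting by the prior gives 1/9 · 0.12 = 0.013333, 4/9 · 0.11111 = 0.049383, 4/9 · 0.125 = 0.055556; with total 0.11827.
By Bayes' rule, P(bowl A | data) = (0.013333) / (0.11827) = 0.11273.

0.1127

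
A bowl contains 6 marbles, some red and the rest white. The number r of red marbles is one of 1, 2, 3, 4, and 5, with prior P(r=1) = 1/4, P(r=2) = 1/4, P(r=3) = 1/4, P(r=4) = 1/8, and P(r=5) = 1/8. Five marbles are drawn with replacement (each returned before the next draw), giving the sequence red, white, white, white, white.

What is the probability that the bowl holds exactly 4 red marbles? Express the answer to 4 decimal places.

0.0226

Compute the likelihood of the observed sequence for each case: P(data | r = 1) = (1/6)(5/6)(5/6)(5/6)(5/6) = 0.080376; P(data | r = 2) = (2/6)(4/6)(4/6)(4/6)(4/6) = 0.065844; P(data | r = 3) = (3/6)(3/6)(3/6)(3/6)(3/6) = 0.03125; P(data | r = 4) = (4/6)(2/6)(2/6)(2/6)(2/6) = 0.0082305; P(data | r = 5) = (5/6)(1/6)(1/6)(1/6)(1/6) = 0.000643.
Multiplying each by its prior: 1/4 · 0.080376 = 0.020094, 1/4 · 0.065844 = 0.016461, 1/4 · 0.03125 = 0.0078125, 1/8 · 0.0082305 = 0.0010288, 1/8 · 0.000643 = 8.0376e-05; summing to 0.045476.
So P(r = 4 | data) = (0.0010288) / (0.045476) = 0.022623.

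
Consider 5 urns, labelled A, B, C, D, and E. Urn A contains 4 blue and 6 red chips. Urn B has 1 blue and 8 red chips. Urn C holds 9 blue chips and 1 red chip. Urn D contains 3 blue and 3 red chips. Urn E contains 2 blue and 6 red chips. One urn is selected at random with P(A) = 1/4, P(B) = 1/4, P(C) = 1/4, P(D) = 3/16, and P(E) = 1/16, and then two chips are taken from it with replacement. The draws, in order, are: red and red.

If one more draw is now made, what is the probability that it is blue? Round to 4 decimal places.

0.2484

For each hypothesis, P(data | H) works out to: P(data | urn A) = (6/10)(6/10) = 0.36; P(data | urn B) = (8/9)(8/9) = 0.79012; P(data | urn C) = (1/10)(1/10) = 0.01; P(data | urn D) = (3/6)(3/6) = 0.25; P(data | urn E) = (6/8)(6/8) = 0.5625.
Multiplying each by its prior: 1/4 · 0.36 = 0.09, 1/4 · 0.79012 = 0.19753, 1/4 · 0.01 = 0.0025, 3/16 · 0.25 = 0.046875, 1/16 · 0.5625 = 0.035156; with total 0.37206.
Normalising, the posterior is P(urn A | data) = 0.2419, P(urn B | data) = 0.53091, P(urn C | data) = 0.0067193, P(urn D | data) = 0.12599, P(urn E | data) = 0.09449.
Averaging over the posterior, P(blue next | data) = (2/5)(0.2419) + (1/9)(0.53091) + (9/10)(0.0067193) + (1/2)(0.12599) + (1/4)(0.09449) = 0.24841.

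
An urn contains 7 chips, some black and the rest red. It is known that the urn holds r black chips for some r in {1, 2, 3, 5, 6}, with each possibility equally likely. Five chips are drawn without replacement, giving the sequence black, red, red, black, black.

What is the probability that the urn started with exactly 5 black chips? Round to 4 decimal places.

0.6250

The likelihood of the observed sequence under each hypothesis: P(data | r = 1) = (1/7)(6/6)(5/5)(0/4) = 0; P(data | r = 2) = (2/7)(5/6)(4/5)(1/4)(0/3) = 0; P(data | r = 3) = (3/7)(4/6)(3/5)(2/4)(1/3) = 1/35; P(data | r = 5) = (5/7)(2/6)(1/5)(4/4)(3/3) = 1/21; P(data | r = 6) = (6/7)(1/6)(0/5) = 0.
Multiplying each by its prior: 1/5 · 0 = 0, 1/5 · 0 = 0, 1/5 · 1/35 = 1/175, 1/5 · 1/21 = 1/105, 1/5 · 0 = 0; with total 8/525.
Hence P(r = 5 | data) = (1/105) / (8/525) = 5/8.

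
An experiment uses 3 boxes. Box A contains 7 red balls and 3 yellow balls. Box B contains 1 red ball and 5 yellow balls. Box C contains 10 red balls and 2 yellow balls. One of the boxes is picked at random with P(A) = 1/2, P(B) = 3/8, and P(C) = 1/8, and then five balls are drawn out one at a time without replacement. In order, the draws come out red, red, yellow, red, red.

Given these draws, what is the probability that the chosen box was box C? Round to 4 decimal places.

Under each hypothesis, the probability of the observed sequence is: P(data | box A) = (7/10)(6/9)(3/8)(5/7)(4/6) = 1/12; P(data | box B) = (1/6)(0/5) = 0; P(data | box C) = (10/12)(9/11)(2/10)(8/9)(7/8) = 7/66.
Multiplying each by its prior: 1/2 · 1/12 = 1/24, 3/8 · 0 = 0, 1/8 · 7/66 = 7/528; these sum to 29/528.
Hence P(box C | data) = (7/528) / (29/528) = 7/29.

0.2414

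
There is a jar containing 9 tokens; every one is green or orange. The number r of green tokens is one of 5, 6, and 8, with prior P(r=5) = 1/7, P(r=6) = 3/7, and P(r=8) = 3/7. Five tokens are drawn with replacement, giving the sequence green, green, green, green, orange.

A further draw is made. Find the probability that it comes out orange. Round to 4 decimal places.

Under each hypothesis, the probability of the observed sequence is: P(data | r = 5) = (5/9)(5/9)(5/9)(5/9)(4/9) = 0.042338; P(data | r = 6) = (6/9)(6/9)(6/9)(6/9)(3/9) = 0.065844; P(data | r = 8) = (8/9)(8/9)(8/9)(8/9)(1/9) = 0.069366.
Weighting by the prior gives 1/7 · 0.042338 = 0.0060482, 3/7 · 0.065844 = 0.028219, 3/7 · 0.069366 = 0.029728; these sum to 0.063995.
The posterior is then P(r = 5 | data) = 0.094511, P(r = 6 | data) = 0.44095, P(r = 8 | data) = 0.46454.
The predictive probability is P(orange next | data) = (4/9)(0.094511) + (1/3)(0.44095) + (1/9)(0.46454) = 0.2406.

0.2406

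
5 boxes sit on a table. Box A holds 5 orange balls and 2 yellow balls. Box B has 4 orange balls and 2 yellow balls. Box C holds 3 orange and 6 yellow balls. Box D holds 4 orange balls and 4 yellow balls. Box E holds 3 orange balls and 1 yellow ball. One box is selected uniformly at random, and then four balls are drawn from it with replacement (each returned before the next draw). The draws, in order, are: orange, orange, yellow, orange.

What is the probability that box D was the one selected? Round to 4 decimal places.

Under each hypothesis, the probability of the observed sequence is: P(data | box A) = (5/7)(5/7)(2/7)(5/7) = 0.10412; P(data | box B) = (4/6)(4/6)(2/6)(4/6) = 0.098765; P(data | box C) = (3/9)(3/9)(6/9)(3/9) = 0.024691; P(data | box D) = (4/8)(4/8)(4/8)(4/8) = 0.0625; P(data | box E) = (3/4)(3/4)(1/4)(3/4) = 0.10547.
The prior-weighted likelihoods are 1/5 · 0.10412 = 0.020825, 1/5 · 0.098765 = 0.019753, 1/5 · 0.024691 = 0.0049383, 1/5 · 0.0625 = 0.0125, 1/5 · 0.10547 = 0.021094; with total 0.07911.
So P(box D | data) = (0.0125) / (0.07911) = 0.15801.

0.1580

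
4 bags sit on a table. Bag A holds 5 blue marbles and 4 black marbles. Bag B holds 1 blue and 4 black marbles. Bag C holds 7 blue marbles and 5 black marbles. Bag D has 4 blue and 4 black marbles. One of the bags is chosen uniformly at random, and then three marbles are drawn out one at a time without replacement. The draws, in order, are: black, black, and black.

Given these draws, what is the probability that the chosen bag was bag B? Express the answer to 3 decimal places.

Under each hypothesis, the probability of the observed sequence is: P(data | bag A) = (4/9)(3/8)(2/7) = 0.047619; P(data | bag B) = (4/5)(3/4)(2/3) = 0.4; P(data | bag C) = (5/12)(4/11)(3/10) = 0.045455; P(data | bag D) = (4/8)(3/7)(2/6) = 0.071429.
Multiplying each by its prior: 1/4 · 0.047619 = 0.011905, 1/4 · 0.4 = 0.1, 1/4 · 0.045455 = 0.011364, 1/4 · 0.071429 = 0.017857; these sum to 0.14113.
Therefore the posterior P(bag B | data) = (0.1) / (0.14113) = 0.70859.

0.709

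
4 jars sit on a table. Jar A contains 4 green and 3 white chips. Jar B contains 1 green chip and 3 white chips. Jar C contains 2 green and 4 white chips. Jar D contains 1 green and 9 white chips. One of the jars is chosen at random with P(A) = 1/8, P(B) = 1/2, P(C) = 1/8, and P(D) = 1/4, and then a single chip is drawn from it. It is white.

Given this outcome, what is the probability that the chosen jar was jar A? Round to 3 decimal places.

Compute the likelihood of this draw for each case: P(data | jar A) = (3/7) = 3/7; P(data | jar B) = (3/4) = 3/4; P(data | jar C) = (4/6) = 2/3; P(data | jar D) = (9/10) = 9/10.
Multiplying each by its prior: 1/8 · 3/7 = 3/56, 1/2 · 3/4 = 3/8, 1/8 · 2/3 = 1/12, 1/4 · 9/10 = 9/40; with total 619/840.
Therefore the posterior P(jar A | data) = (3/56) / (619/840) = 45/619.

0.073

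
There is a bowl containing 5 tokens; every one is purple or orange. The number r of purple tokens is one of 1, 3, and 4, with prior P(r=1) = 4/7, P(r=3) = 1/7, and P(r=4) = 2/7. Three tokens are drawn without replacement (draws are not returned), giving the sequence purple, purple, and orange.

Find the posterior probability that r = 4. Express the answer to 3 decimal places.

0.667

Under each hypothesis, the probability of the observed sequence is: P(data | r = 1) = (1/5)(0/4) = 0; P(data | r = 3) = (3/5)(2/4)(2/3) = 1/5; P(data | r = 4) = (4/5)(3/4)(1/3) = 1/5.
Multiplying each by its prior: 4/7 · 0 = 0, 1/7 · 1/5 = 1/35, 2/7 · 1/5 = 2/35; summing to 3/35.
Therefore the posterior P(r = 4 | data) = (2/35) / (3/35) = 2/3.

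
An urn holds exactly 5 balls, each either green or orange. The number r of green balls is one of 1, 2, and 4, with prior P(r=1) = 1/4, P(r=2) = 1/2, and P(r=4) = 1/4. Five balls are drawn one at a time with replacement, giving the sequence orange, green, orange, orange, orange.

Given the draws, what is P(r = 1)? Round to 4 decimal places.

Compute the likelihood of the observed sequence for each case: P(data | r = 1) = (4/5)(1/5)(4/5)(4/5)(4/5) = 0.08192; P(data | r = 2) = (3/5)(2/5)(3/5)(3/5)(3/5) = 0.05184; P(data | r = 4) = (1/5)(4/5)(1/5)(1/5)(1/5) = 0.00128.
Multiplying each by its prior: 1/4 · 0.08192 = 0.02048, 1/2 · 0.05184 = 0.02592, 1/4 · 0.00128 = 0.00032; these sum to 0.04672.
So P(r = 1 | data) = (0.02048) / (0.04672) = 0.43836.

0.4384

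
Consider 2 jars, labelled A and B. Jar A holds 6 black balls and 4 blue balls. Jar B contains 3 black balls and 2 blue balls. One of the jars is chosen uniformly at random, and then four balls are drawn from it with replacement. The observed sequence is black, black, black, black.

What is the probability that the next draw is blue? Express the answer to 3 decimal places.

For each hypothesis, P(data | H) works out to: P(data | jar A) = (6/10)(6/10)(6/10)(6/10) = 0.1296; P(data | jar B) = (3/5)(3/5)(3/5)(3/5) = 0.1296.
Weighting by the prior gives 1/2 · 0.1296 = 0.0648, 1/2 · 0.1296 = 0.0648; summing to 0.1296.
The posterior is then P(jar A | data) = 0.5, P(jar B | data) = 0.5.
The predictive probability is P(blue next | data) = (2/5)(0.5) + (2/5)(0.5) = 0.4.

0.400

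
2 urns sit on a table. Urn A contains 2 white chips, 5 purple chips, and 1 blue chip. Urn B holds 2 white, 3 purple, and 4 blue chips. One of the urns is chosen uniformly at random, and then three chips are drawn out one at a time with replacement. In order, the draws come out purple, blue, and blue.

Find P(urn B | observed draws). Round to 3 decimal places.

For each hypothesis, P(data | H) works out to: P(data | urn A) = (5/8)(1/8)(1/8) = 0.0097656; P(data | urn B) = (3/9)(4/9)(4/9) = 0.065844.
Multiplying each by its prior: 1/2 · 0.0097656 = 0.0048828, 1/2 · 0.065844 = 0.032922; summing to 0.037805.
So P(urn B | data) = (0.032922) / (0.037805) = 0.87084.

0.871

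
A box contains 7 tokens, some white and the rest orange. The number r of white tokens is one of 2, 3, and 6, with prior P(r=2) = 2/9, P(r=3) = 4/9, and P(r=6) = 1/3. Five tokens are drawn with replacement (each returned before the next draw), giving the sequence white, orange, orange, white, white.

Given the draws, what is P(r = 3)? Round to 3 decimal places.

0.622

The likelihood of the observed sequence under each hypothesis: P(data | r = 2) = (2/7)(5/7)(5/7)(2/7)(2/7) = 0.0119; P(data | r = 3) = (3/7)(4/7)(4/7)(3/7)(3/7) = 0.025704; P(data | r = 6) = (6/7)(1/7)(1/7)(6/7)(6/7) = 0.012852.
Weighting by the prior gives 2/9 · 0.0119 = 0.0026444, 4/9 · 0.025704 = 0.011424, 1/3 · 0.012852 = 0.0042839; these sum to 0.018352.
By Bayes' rule, P(r = 3 | data) = (0.011424) / (0.018352) = 0.62248.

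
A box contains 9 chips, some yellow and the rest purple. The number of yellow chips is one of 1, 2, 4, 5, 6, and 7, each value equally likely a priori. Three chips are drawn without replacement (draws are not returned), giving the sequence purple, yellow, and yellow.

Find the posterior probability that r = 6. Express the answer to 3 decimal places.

Under each hypothesis, the probability of the observed sequence is: P(data | r = 1) = (8/9)(1/8)(0/7) = 0; P(data | r = 2) = (7/9)(2/8)(1/7) = 1/36; P(data | r = 4) = (5/9)(4/8)(3/7) = 5/42; P(data | r = 5) = (4/9)(5/8)(4/7) = 10/63; P(data | r = 6) = (3/9)(6/8)(5/7) = 5/28; P(data | r = 7) = (2/9)(7/8)(6/7) = 1/6.
Weighting by the prior gives 1/6 · 0 = 0, 1/6 · 1/36 = 1/216, 1/6 · 5/42 = 5/252, 1/6 · 10/63 = 5/189, 1/6 · 5/28 = 5/168, 1/6 · 1/6 = 1/36; with total 41/378.
By Bayes' rule, P(r = 6 | data) = (5/168) / (41/378) = 45/164.

0.274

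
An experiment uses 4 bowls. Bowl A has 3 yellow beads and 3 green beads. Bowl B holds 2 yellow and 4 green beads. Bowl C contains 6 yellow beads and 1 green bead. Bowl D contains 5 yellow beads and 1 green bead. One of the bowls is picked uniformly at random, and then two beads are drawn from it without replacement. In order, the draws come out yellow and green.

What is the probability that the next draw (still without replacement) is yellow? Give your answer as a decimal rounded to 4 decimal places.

0.6005

The likelihood of the observed sequence under each hypothesis: P(data | bowl A) = (3/6)(3/5) = 3/10; P(data | bowl B) = (2/6)(4/5) = 4/15; P(data | bowl C) = (6/7)(1/6) = 1/7; P(data | bowl D) = (5/6)(1/5) = 1/6.
Weighting by the prior gives 1/4 · 3/10 = 3/40, 1/4 · 4/15 = 1/15, 1/4 · 1/7 = 1/28, 1/4 · 1/6 = 1/24; with total 23/105.
The posterior is then P(bowl A | data) = 63/184, P(bowl B | data) = 7/23, P(bowl C | data) = 15/92, P(bowl D | data) = 35/184.
So P(yellow next | data) = Σ P(yellow next | H) P(H | data) = (1/2)(63/184) + (1/4)(7/23) + (1)(15/92) + (1)(35/184) = 221/368.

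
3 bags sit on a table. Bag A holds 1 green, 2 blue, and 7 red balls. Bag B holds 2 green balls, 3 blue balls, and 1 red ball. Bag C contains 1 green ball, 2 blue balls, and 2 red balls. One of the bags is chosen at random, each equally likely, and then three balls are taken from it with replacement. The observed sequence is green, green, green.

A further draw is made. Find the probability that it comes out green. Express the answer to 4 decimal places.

0.3051

Compute the likelihood of the observed sequence for each case: P(data | bag A) = (1/10)(1/10)(1/10) = 0.001; P(data | bag B) = (2/6)(2/6)(2/6) = 0.037037; P(data | bag C) = (1/5)(1/5)(1/5) = 0.008.
The prior-weighted likelihoods are 1/3 · 0.001 = 0.00033333, 1/3 · 0.037037 = 0.012346, 1/3 · 0.008 = 0.0026667; with total 0.015346.
The posterior is then P(bag A | data) = 0.021722, P(bag B | data) = 0.80451, P(bag C | data) = 0.17377.
So P(green next | data) = Σ P(green next | H) P(H | data) = (1/10)(0.021722) + (1/3)(0.80451) + (1/5)(0.17377) = 0.3051.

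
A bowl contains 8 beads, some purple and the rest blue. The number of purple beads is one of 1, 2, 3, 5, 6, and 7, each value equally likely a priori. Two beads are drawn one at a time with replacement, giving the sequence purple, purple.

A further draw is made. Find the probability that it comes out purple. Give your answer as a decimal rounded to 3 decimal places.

0.726

The likelihood of the observed sequence under each hypothesis: P(data | r = 1) = (1/8)(1/8) = 1/64; P(data | r = 2) = (2/8)(2/8) = 1/16; P(data | r = 3) = (3/8)(3/8) = 9/64; P(data | r = 5) = (5/8)(5/8) = 25/64; P(data | r = 6) = (6/8)(6/8) = 9/16; P(data | r = 7) = (7/8)(7/8) = 49/64.
Weighting by the prior gives 1/6 · 1/64 = 1/384, 1/6 · 1/16 = 1/96, 1/6 · 9/64 = 3/128, 1/6 · 25/64 = 25/384, 1/6 · 9/16 = 3/32, 1/6 · 49/64 = 49/384; summing to 31/96.
The posterior is then P(r = 1 | data) = 1/124, P(r = 2 | data) = 1/31, P(r = 3 | data) = 9/124, P(r = 5 | data) = 25/124, P(r = 6 | data) = 9/31, P(r = 7 | data) = 49/124.
Averaging over the posterior, P(purple next | data) = (1/8)(1/124) + (1/4)(1/31) + (3/8)(9/124) + (5/8)(25/124) + (3/4)(9/31) + (7/8)(49/124) = 45/62.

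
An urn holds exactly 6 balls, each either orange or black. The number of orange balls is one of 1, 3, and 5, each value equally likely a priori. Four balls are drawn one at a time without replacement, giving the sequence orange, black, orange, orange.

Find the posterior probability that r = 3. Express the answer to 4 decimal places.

The likelihood of the observed sequence under each hypothesis: P(data | r = 1) = (1/6)(5/5)(0/4) = 0; P(data | r = 3) = (3/6)(3/5)(2/4)(1/3) = 1/20; P(data | r = 5) = (5/6)(1/5)(4/4)(3/3) = 1/6.
Multiplying each by its prior: 1/3 · 0 = 0, 1/3 · 1/20 = 1/60, 1/3 · 1/6 = 1/18; with total 13/180.
Hence P(r = 3 | data) = (1/60) / (13/180) = 3/13.

0.2308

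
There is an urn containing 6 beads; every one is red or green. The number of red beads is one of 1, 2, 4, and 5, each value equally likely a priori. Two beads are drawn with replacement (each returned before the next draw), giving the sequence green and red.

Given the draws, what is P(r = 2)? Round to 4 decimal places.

0.3077

The likelihood of the observed sequence under each hypothesis: P(data | r = 1) = (5/6)(1/6) = 5/36; P(data | r = 2) = (4/6)(2/6) = 2/9; P(data | r = 4) = (2/6)(4/6) = 2/9; P(data | r = 5) = (1/6)(5/6) = 5/36.
Multiplying each by its prior: 1/4 · 5/36 = 5/144, 1/4 · 2/9 = 1/18, 1/4 · 2/9 = 1/18, 1/4 · 5/36 = 5/144; with total 13/72.
So P(r = 2 | data) = (1/18) / (13/72) = 4/13.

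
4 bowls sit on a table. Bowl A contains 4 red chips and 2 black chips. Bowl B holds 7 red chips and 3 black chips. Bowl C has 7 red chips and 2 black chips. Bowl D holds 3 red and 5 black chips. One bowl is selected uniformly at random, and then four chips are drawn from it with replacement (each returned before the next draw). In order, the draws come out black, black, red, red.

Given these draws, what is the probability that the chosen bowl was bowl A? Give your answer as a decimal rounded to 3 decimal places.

Compute the likelihood of the observed sequence for each case: P(data | bowl A) = (2/6)(2/6)(4/6)(4/6) = 0.049383; P(data | bowl B) = (3/10)(3/10)(7/10)(7/10) = 0.0441; P(data | bowl C) = (2/9)(2/9)(7/9)(7/9) = 0.029873; P(data | bowl D) = (5/8)(5/8)(3/8)(3/8) = 0.054932.
Multiplying each by its prior: 1/4 · 0.049383 = 0.012346, 1/4 · 0.0441 = 0.011025, 1/4 · 0.029873 = 0.0074684, 1/4 · 0.054932 = 0.013733; these sum to 0.044572.
By Bayes' rule, P(bowl A | data) = (0.012346) / (0.044572) = 0.27698.

0.277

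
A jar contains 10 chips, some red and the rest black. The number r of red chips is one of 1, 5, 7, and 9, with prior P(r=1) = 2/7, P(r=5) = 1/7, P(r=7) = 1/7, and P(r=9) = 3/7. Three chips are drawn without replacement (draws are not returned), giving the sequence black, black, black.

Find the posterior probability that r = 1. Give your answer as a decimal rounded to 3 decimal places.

For each hypothesis, P(data | H) works out to: P(data | r = 1) = (9/10)(8/9)(7/8) = 7/10; P(data | r = 5) = (5/10)(4/9)(3/8) = 1/12; P(data | r = 7) = (3/10)(2/9)(1/8) = 1/120; P(data | r = 9) = (1/10)(0/9) = 0.
Weighting by the prior gives 2/7 · 7/10 = 1/5, 1/7 · 1/12 = 1/84, 1/7 · 1/120 = 1/840, 3/7 · 0 = 0; with total 179/840.
Hence P(r = 1 | data) = (1/5) / (179/840) = 168/179.

0.939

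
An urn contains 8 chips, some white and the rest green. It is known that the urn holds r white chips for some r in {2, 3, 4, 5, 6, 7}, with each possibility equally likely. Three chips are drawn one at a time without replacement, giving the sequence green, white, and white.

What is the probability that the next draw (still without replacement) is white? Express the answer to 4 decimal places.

The likelihood of the observed sequence under each hypothesis: P(data | r = 2) = (6/8)(2/7)(1/6) = 1/28; P(data | r = 3) = (5/8)(3/7)(2/6) = 5/56; P(data | r = 4) = (4/8)(4/7)(3/6) = 1/7; P(data | r = 5) = (3/8)(5/7)(4/6) = 5/28; P(data | r = 6) = (2/8)(6/7)(5/6) = 5/28; P(data | r = 7) = (1/8)(7/7)(6/6) = 1/8.
Multiplying each by its prior: 1/6 · 1/28 = 1/168, 1/6 · 5/56 = 5/336, 1/6 · 1/7 = 1/42, 1/6 · 5/28 = 5/168, 1/6 · 5/28 = 5/168, 1/6 · 1/8 = 1/48; these sum to 1/8.
The posterior is then P(r = 2 | data) = 1/21, P(r = 3 | data) = 5/42, P(r = 4 | data) = 4/21, P(r = 5 | data) = 5/21, P(r = 6 | data) = 5/21, P(r = 7 | data) = 1/6.
Averaging over the posterior, P(white next | data) = (0)(1/21) + (1/5)(5/42) + (2/5)(4/21) + (3/5)(5/21) + (4/5)(5/21) + (1)(1/6) = 3/5.

0.6000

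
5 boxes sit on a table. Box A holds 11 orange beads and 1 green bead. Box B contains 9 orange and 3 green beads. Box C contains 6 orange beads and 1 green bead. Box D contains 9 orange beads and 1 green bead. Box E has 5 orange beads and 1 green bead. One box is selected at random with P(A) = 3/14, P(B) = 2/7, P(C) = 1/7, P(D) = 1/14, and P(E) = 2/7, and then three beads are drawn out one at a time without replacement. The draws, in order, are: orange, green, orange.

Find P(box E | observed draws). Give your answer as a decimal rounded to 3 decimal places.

0.341

The likelihood of the observed sequence under each hypothesis: P(data | box A) = (11/12)(1/11)(10/10) = 0.083333; P(data | box B) = (9/12)(3/11)(8/10) = 0.16364; P(data | box C) = (6/7)(1/6)(5/5) = 0.14286; P(data | box D) = (9/10)(1/9)(8/8) = 0.1; P(data | box E) = (5/6)(1/5)(4/4) = 0.16667.
Multiplying each by its prior: 3/14 · 0.083333 = 0.017857, 2/7 · 0.16364 = 0.046753, 1/7 · 0.14286 = 0.020408, 1/14 · 0.1 = 0.0071429, 2/7 · 0.16667 = 0.047619; these sum to 0.13978.
By Bayes' rule, P(box E | data) = (0.047619) / (0.13978) = 0.34067.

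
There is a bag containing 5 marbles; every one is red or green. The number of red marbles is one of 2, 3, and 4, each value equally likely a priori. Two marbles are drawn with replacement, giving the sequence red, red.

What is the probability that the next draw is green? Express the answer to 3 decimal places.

For each hypothesis, P(data | H) works out to: P(data | r = 2) = (2/5)(2/5) = 4/25; P(data | r = 3) = (3/5)(3/5) = 9/25; P(data | r = 4) = (4/5)(4/5) = 16/25.
Multiplying each by its prior: 1/3 · 4/25 = 4/75, 1/3 · 9/25 = 3/25, 1/3 · 16/25 = 16/75; with total 29/75.
Dividing through by the total gives posterior P(r = 2 | data) = 4/29, P(r = 3 | data) = 9/29, P(r = 4 | data) = 16/29.
Averaging over the posterior, P(green next | data) = (3/5)(4/29) + (2/5)(9/29) + (1/5)(16/29) = 46/145.

0.317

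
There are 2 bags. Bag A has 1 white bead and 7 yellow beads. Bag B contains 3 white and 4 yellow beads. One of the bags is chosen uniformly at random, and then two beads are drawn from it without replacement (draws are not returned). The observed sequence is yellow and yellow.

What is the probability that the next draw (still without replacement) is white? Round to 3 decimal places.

0.286

Under each hypothesis, the probability of the observed sequence is: P(data | bag A) = (7/8)(6/7) = 3/4; P(data | bag B) = (4/7)(3/6) = 2/7.
Weighting by the prior gives 1/2 · 3/4 = 3/8, 1/2 · 2/7 = 1/7; these sum to 29/56.
The posterior is then P(bag A | data) = 21/29, P(bag B | data) = 8/29.
Averaging over the posterior, P(white next | data) = (1/6)(21/29) + (3/5)(8/29) = 83/290.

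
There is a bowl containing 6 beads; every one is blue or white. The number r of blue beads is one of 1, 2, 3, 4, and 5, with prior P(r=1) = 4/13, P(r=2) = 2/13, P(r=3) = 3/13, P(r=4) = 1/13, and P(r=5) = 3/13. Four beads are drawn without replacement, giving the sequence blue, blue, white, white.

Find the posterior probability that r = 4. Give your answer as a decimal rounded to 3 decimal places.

For each hypothesis, P(data | H) works out to: P(data | r = 1) = (1/6)(0/5) = 0; P(data | r = 2) = (2/6)(1/5)(4/4)(3/3) = 1/15; P(data | r = 3) = (3/6)(2/5)(3/4)(2/3) = 1/10; P(data | r = 4) = (4/6)(3/5)(2/4)(1/3) = 1/15; P(data | r = 5) = (5/6)(4/5)(1/4)(0/3) = 0.
Weighting by the prior gives 4/13 · 0 = 0, 2/13 · 1/15 = 2/195, 3/13 · 1/10 = 3/130, 1/13 · 1/15 = 1/195, 3/13 · 0 = 0; these sum to 1/26.
By Bayes' rule, P(r = 4 | data) = (1/195) / (1/26) = 2/15.

0.133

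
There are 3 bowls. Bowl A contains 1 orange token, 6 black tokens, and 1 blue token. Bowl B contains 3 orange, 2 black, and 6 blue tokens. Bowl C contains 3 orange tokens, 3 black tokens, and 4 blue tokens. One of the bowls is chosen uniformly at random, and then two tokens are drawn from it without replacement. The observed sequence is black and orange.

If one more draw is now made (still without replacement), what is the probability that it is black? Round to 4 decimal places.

0.4599

Under each hypothesis, the probability of the observed sequence is: P(data | bowl A) = (6/8)(1/7) = 0.10714; P(data | bowl B) = (2/11)(3/10) = 0.054545; P(data | bowl C) = (3/10)(3/9) = 0.1.
Multiplying each by its prior: 1/3 · 0.10714 = 0.035714, 1/3 · 0.054545 = 0.018182, 1/3 · 0.1 = 0.033333; with total 0.087229.
Dividing through by the total gives posterior P(bowl A | data) = 0.40943, P(bowl B | data) = 0.20844, P(bowl C | data) = 0.38213.
So P(black next | data) = Σ P(black next | H) P(H | data) = (5/6)(0.40943) + (1/9)(0.20844) + (1/4)(0.38213) = 0.45988.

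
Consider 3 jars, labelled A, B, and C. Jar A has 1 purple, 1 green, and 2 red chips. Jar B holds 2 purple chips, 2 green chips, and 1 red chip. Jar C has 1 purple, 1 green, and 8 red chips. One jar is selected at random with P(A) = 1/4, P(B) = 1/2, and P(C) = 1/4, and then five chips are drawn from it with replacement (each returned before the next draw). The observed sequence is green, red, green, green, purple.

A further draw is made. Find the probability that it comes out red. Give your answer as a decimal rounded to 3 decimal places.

0.252

For each hypothesis, P(data | H) works out to: P(data | jar A) = (1/4)(2/4)(1/4)(1/4)(1/4) = 0.0019531; P(data | jar B) = (2/5)(1/5)(2/5)(2/5)(2/5) = 0.00512; P(data | jar C) = (1/10)(8/10)(1/10)(1/10)(1/10) = 8e-05.
The prior-weighted likelihoods are 1/4 · 0.0019531 = 0.00048828, 1/2 · 0.00512 = 0.00256, 1/4 · 8e-05 = 2e-05; with total 0.0030683.
Dividing through by the total gives posterior P(jar A | data) = 0.15914, P(jar B | data) = 0.83434, P(jar C | data) = 0.0065183.
So P(red next | data) = Σ P(red next | H) P(H | data) = (1/2)(0.15914) + (1/5)(0.83434) + (4/5)(0.0065183) = 0.25165.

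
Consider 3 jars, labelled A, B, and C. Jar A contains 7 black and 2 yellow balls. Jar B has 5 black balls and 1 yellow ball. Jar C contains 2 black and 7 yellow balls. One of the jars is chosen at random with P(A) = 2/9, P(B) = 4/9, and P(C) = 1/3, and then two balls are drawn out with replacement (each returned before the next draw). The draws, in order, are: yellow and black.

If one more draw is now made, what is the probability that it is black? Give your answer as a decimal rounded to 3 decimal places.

0.597

Compute the likelihood of the observed sequence for each case: P(data | jar A) = (2/9)(7/9) = 14/81; P(data | jar B) = (1/6)(5/6) = 5/36; P(data | jar C) = (7/9)(2/9) = 14/81.
Weighting by the prior gives 2/9 · 14/81 = 28/729, 4/9 · 5/36 = 5/81, 1/3 · 14/81 = 14/243; with total 115/729.
Normalising, the posterior is P(jar A | data) = 28/115, P(jar B | data) = 9/23, P(jar C | data) = 42/115.
The predictive probability is P(black next | data) = (7/9)(28/115) + (5/6)(9/23) + (2/9)(42/115) = 247/414.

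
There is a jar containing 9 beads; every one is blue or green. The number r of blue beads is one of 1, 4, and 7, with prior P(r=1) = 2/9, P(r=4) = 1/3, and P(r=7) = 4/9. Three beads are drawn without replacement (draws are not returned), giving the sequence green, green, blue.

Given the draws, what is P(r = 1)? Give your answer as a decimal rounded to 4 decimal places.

Under each hypothesis, the probability of the observed sequence is: P(data | r = 1) = (8/9)(7/8)(1/7) = 1/9; P(data | r = 4) = (5/9)(4/8)(4/7) = 10/63; P(data | r = 7) = (2/9)(1/8)(7/7) = 1/36.
Weighting by the prior gives 2/9 · 1/9 = 2/81, 1/3 · 10/63 = 10/189, 4/9 · 1/36 = 1/81; these sum to 17/189.
By Bayes' rule, P(r = 1 | data) = (2/81) / (17/189) = 14/51.

0.2745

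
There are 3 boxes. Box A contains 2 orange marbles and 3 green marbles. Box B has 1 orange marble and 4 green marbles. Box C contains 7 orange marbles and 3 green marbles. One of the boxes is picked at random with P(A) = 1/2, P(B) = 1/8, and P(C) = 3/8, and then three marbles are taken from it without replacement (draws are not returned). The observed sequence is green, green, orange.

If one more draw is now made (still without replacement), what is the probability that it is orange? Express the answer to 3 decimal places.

For each hypothesis, P(data | H) works out to: P(data | box A) = (3/5)(2/4)(2/3) = 1/5; P(data | box B) = (4/5)(3/4)(1/3) = 1/5; P(data | box C) = (3/10)(2/9)(7/8) = 7/120.
Multiplying each by its prior: 1/2 · 1/5 = 1/10, 1/8 · 1/5 = 1/40, 3/8 · 7/120 = 7/320; these sum to 47/320.
Normalising, the posterior is P(box A | data) = 32/47, P(box B | data) = 8/47, P(box C | data) = 7/47.
The predictive probability is P(orange next | data) = (1/2)(32/47) + (0)(8/47) + (6/7)(7/47) = 22/47.

0.468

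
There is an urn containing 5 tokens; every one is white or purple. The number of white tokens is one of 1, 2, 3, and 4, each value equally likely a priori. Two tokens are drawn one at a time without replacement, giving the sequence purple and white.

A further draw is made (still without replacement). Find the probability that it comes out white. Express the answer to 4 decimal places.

0.5000

The likelihood of the observed sequence under each hypothesis: P(data | r = 1) = (4/5)(1/4) = 1/5; P(data | r = 2) = (3/5)(2/4) = 3/10; P(data | r = 3) = (2/5)(3/4) = 3/10; P(data | r = 4) = (1/5)(4/4) = 1/5.
The prior-weighted likelihoods are 1/4 · 1/5 = 1/20, 1/4 · 3/10 = 3/40, 1/4 · 3/10 = 3/40, 1/4 · 1/5 = 1/20; with total 1/4.
The posterior is then P(r = 1 | data) = 1/5, P(r = 2 | data) = 3/10, P(r = 3 | data) = 3/10, P(r = 4 | data) = 1/5.
Averaging over the posterior, P(white next | data) = (0)(1/5) + (1/3)(3/10) + (2/3)(3/10) + (1)(1/5) = 1/2.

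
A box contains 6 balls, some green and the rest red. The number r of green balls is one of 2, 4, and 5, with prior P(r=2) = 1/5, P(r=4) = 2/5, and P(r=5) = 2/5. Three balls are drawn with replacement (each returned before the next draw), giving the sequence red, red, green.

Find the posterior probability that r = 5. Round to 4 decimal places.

0.1351

Compute the likelihood of the observed sequence for each case: P(data | r = 2) = (4/6)(4/6)(2/6) = 4/27; P(data | r = 4) = (2/6)(2/6)(4/6) = 2/27; P(data | r = 5) = (1/6)(1/6)(5/6) = 5/216.
The prior-weighted likelihoods are 1/5 · 4/27 = 4/135, 2/5 · 2/27 = 4/135, 2/5 · 5/216 = 1/108; these sum to 37/540.
So P(r = 5 | data) = (1/108) / (37/540) = 5/37.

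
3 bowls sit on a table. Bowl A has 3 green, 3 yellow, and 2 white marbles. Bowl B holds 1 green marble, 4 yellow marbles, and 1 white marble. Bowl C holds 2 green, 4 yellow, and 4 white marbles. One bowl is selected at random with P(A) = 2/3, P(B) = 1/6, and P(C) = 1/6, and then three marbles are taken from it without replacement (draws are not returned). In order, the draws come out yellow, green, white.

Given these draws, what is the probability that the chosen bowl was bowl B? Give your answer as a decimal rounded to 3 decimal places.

0.114

The likelihood of the observed sequence under each hypothesis: P(data | bowl A) = (3/8)(3/7)(2/6) = 3/56; P(data | bowl B) = (4/6)(1/5)(1/4) = 1/30; P(data | bowl C) = (4/10)(2/9)(4/8) = 2/45.
Multiplying each by its prior: 2/3 · 3/56 = 1/28, 1/6 · 1/30 = 1/180, 1/6 · 2/45 = 1/135; summing to 46/945.
By Bayes' rule, P(bowl B | data) = (1/180) / (46/945) = 21/184.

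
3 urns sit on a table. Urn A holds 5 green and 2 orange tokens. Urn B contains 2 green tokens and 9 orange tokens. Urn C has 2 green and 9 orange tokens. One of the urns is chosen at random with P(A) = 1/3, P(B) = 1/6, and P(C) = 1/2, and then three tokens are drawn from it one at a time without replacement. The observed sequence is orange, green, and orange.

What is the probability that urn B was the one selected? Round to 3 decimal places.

The likelihood of the observed sequence under each hypothesis: P(data | urn A) = (2/7)(5/6)(1/5) = 0.047619; P(data | urn B) = (9/11)(2/10)(8/9) = 0.14545; P(data | urn C) = (9/11)(2/10)(8/9) = 0.14545.
Weighting by the prior gives 1/3 · 0.047619 = 0.015873, 1/6 · 0.14545 = 0.024242, 1/2 · 0.14545 = 0.072727; with total 0.11284.
Therefore the posterior P(urn B | data) = (0.024242) / (0.11284) = 0.21483.

0.215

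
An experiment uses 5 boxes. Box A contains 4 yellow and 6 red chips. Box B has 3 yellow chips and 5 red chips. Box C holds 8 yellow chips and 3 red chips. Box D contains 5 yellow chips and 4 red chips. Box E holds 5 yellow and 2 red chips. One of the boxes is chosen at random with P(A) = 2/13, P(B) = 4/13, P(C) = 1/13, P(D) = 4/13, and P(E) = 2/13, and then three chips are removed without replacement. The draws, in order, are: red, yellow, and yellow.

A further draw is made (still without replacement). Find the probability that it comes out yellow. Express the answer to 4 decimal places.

The likelihood of the observed sequence under each hypothesis: P(data | box A) = (6/10)(4/9)(3/8) = 0.1; P(data | box B) = (5/8)(3/7)(2/6) = 0.089286; P(data | box C) = (3/11)(8/10)(7/9) = 0.1697; P(data | box D) = (4/9)(5/8)(4/7) = 0.15873; P(data | box E) = (2/7)(5/6)(4/5) = 0.19048.
Multiplying each by its prior: 2/13 · 0.1 = 0.015385, 4/13 · 0.089286 = 0.027473, 1/13 · 0.1697 = 0.013054, 4/13 · 0.15873 = 0.04884, 2/13 · 0.19048 = 0.029304; summing to 0.13405.
The posterior is then P(box A | data) = 0.11476, P(box B | data) = 0.20494, P(box C | data) = 0.097375, P(box D | data) = 0.36433, P(box E | data) = 0.2186.
Averaging over the posterior, P(yellow next | data) = (2/7)(0.11476) + (1/5)(0.20494) + (3/4)(0.097375) + (1/2)(0.36433) + (3/4)(0.2186) = 0.49292.

0.4929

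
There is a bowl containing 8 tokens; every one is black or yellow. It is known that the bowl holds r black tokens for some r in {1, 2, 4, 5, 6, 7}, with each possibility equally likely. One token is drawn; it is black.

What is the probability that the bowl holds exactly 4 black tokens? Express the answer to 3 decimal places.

Compute the likelihood of this draw for each case: P(data | r = 1) = (1/8) = 1/8; P(data | r = 2) = (2/8) = 1/4; P(data | r = 4) = (4/8) = 1/2; P(data | r = 5) = (5/8) = 5/8; P(data | r = 6) = (6/8) = 3/4; P(data | r = 7) = (7/8) = 7/8.
Multiplying each by its prior: 1/6 · 1/8 = 1/48, 1/6 · 1/4 = 1/24, 1/6 · 1/2 = 1/12, 1/6 · 5/8 = 5/48, 1/6 · 3/4 = 1/8, 1/6 · 7/8 = 7/48; these sum to 25/48.
Hence P(r = 4 | data) = (1/12) / (25/48) = 4/25.

0.160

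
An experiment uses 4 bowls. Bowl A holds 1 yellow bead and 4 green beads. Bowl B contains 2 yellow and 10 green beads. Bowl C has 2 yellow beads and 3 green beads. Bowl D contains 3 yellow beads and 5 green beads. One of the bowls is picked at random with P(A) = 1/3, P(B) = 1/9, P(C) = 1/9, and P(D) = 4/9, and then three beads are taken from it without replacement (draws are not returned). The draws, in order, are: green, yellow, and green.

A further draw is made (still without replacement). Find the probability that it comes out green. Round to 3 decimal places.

The likelihood of the observed sequence under each hypothesis: P(data | bowl A) = (4/5)(1/4)(3/3) = 0.2; P(data | bowl B) = (10/12)(2/11)(9/10) = 0.13636; P(data | bowl C) = (3/5)(2/4)(2/3) = 0.2; P(data | bowl D) = (5/8)(3/7)(4/6) = 0.17857.
Multiplying each by its prior: 1/3 · 0.2 = 0.066667, 1/9 · 0.13636 = 0.015152, 1/9 · 0.2 = 0.022222, 4/9 · 0.17857 = 0.079365; with total 0.18341.
The posterior is then P(bowl A | data) = 0.36349, P(bowl B | data) = 0.082612, P(bowl C | data) = 0.12116, P(bowl D | data) = 0.43273.
So P(green next | data) = Σ P(green next | H) P(H | data) = (1)(0.36349) + (8/9)(0.082612) + (1/2)(0.12116) + (3/5)(0.43273) = 0.75715.

0.757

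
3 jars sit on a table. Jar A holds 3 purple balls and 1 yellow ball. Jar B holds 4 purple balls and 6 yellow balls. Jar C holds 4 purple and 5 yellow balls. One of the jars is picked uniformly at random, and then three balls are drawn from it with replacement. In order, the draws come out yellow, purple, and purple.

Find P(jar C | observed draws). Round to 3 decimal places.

For each hypothesis, P(data | H) works out to: P(data | jar A) = (1/4)(3/4)(3/4) = 0.14062; P(data | jar B) = (6/10)(4/10)(4/10) = 0.096; P(data | jar C) = (5/9)(4/9)(4/9) = 0.10974.
The prior-weighted likelihoods are 1/3 · 0.14062 = 0.046875, 1/3 · 0.096 = 0.032, 1/3 · 0.10974 = 0.03658; summing to 0.11545.
By Bayes' rule, P(jar C | data) = (0.03658) / (0.11545) = 0.31683.

0.317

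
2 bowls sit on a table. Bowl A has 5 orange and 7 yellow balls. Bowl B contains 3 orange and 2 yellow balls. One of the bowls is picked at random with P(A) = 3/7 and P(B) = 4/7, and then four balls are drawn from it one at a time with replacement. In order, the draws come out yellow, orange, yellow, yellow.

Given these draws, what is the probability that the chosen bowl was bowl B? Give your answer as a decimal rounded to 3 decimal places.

Under each hypothesis, the probability of the observed sequence is: P(data | bowl A) = (7/12)(5/12)(7/12)(7/12) = 0.082706; P(data | bowl B) = (2/5)(3/5)(2/5)(2/5) = 0.0384.
The prior-weighted likelihoods are 3/7 · 0.082706 = 0.035446, 4/7 · 0.0384 = 0.021943; with total 0.057388.
Hence P(bowl B | data) = (0.021943) / (0.057388) = 0.38236.

0.382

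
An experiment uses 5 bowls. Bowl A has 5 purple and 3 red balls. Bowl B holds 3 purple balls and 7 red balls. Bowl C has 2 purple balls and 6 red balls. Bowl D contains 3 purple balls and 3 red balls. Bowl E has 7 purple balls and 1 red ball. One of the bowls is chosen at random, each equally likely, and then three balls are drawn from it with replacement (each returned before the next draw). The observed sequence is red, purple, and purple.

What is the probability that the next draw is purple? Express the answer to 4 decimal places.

Compute the likelihood of the observed sequence for each case: P(data | bowl A) = (3/8)(5/8)(5/8) = 0.14648; P(data | bowl B) = (7/10)(3/10)(3/10) = 0.063; P(data | bowl C) = (6/8)(2/8)(2/8) = 0.046875; P(data | bowl D) = (3/6)(3/6)(3/6) = 0.125; P(data | bowl E) = (1/8)(7/8)(7/8) = 0.095703.
The prior-weighted likelihoods are 1/5 · 0.14648 = 0.029297, 1/5 · 0.063 = 0.0126, 1/5 · 0.046875 = 0.009375, 1/5 · 0.125 = 0.025, 1/5 · 0.095703 = 0.019141; with total 0.095412.
The posterior is then P(bowl A | data) = 0.30705, P(bowl B | data) = 0.13206, P(bowl C | data) = 0.098258, P(bowl D | data) = 0.26202, P(bowl E | data) = 0.20061.
The predictive probability is P(purple next | data) = (5/8)(0.30705) + (3/10)(0.13206) + (1/4)(0.098258) + (1/2)(0.26202) + (7/8)(0.20061) = 0.56263.

0.5626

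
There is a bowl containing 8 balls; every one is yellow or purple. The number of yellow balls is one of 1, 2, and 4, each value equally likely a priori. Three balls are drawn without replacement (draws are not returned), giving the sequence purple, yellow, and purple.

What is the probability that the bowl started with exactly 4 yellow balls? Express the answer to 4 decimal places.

The likelihood of the observed sequence under each hypothesis: P(data | r = 1) = (7/8)(1/7)(6/6) = 1/8; P(data | r = 2) = (6/8)(2/7)(5/6) = 5/28; P(data | r = 4) = (4/8)(4/7)(3/6) = 1/7.
The prior-weighted likelihoods are 1/3 · 1/8 = 1/24, 1/3 · 5/28 = 5/84, 1/3 · 1/7 = 1/21; these sum to 25/168.
So P(r = 4 | data) = (1/21) / (25/168) = 8/25.

0.3200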